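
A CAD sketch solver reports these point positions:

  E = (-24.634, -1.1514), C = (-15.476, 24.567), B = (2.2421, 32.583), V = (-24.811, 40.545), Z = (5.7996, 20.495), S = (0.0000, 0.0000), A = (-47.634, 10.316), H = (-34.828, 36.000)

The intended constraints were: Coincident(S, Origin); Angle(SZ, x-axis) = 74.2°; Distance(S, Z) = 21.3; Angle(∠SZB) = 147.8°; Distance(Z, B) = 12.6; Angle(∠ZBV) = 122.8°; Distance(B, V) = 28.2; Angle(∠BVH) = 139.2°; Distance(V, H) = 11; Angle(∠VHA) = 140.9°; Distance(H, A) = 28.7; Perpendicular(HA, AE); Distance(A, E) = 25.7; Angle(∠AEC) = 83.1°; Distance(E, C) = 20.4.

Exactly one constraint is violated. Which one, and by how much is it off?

Distance(E, C) = 20.4 — off by 6.90.

S = (0.00, 0.00) ✓; SZ at 74.20° ✓; |SZ| = 21.30 ✓; ∠SZB = 147.8° ✓; |ZB| = 12.60 ✓; ∠ZBV = 122.8° ✓; |BV| = 28.20 ✓; ∠BVH = 139.2° ✓; |VH| = 11.00 ✓; ∠VHA = 140.9° ✓; |HA| = 28.70 ✓; ∠(HA, AE) = 90.00° ✓; |AE| = 25.70 ✓; ∠AEC = 83.10° ✓; |EC| = 27.30 ✗.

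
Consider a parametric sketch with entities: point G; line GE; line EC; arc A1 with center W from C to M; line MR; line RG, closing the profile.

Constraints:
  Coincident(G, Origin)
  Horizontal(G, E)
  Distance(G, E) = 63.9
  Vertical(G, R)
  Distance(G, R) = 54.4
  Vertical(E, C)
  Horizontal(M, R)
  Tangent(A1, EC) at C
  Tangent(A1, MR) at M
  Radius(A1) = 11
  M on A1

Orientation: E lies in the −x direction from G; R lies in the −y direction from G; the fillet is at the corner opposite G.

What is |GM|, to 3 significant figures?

75.9

The virtual corner opposite G is at (-63.9, -54.4). Since A1 is tangent to EC there, WC ⟂ EC and tangency of A1 to MR means the radius WM is perpendicular to MR, with radius 11.0, so the center W sits 11.0 in from both sides at W = (-52.9, -43.4). That places the tangent points at C = (-63.9, -43.4) on EC and M = (-52.9, -54.4) on MR. Then |GM| = |M − G| = 75.9.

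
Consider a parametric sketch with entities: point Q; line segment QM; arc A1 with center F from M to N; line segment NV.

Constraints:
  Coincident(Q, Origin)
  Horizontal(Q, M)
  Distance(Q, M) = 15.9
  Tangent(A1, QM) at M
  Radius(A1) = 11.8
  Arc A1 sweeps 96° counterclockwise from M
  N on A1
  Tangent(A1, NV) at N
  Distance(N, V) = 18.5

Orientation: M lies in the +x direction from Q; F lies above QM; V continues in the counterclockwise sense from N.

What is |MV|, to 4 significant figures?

32.92

On A1, M sits at bearing -90° from F; a 96° counterclockwise sweep puts N at bearing 6°, so N = F + 11.8·(cos 6°, sin 6°) = (27.64, 13.03). A1 meets NV tangentially, so FN is at right angles to NV, so NV runs along (−sin 6°, cos 6°); with |NV| = 18.5, V = (25.70, 31.43). Then |MV| = |V − M| = 32.92.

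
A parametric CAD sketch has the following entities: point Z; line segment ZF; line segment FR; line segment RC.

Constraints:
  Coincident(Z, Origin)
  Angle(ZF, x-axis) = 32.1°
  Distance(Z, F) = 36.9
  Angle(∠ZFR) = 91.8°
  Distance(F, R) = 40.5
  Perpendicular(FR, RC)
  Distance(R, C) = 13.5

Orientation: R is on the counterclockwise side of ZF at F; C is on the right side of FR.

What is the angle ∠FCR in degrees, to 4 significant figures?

71.57°

∠ZFR = 91.8°, so FR runs at 32.1° + (180° − 91.8°) = 120.3° from the x-axis; with |FR| = 40.5, R = F + 40.5·(cos 120.3°, sin 120.3°) = (10.83, 54.58). The perpendicularity gives RC at right angles to FR; with |RC| = 13.5 on the right of FR, C = R + 13.5·(0.8634, 0.5045) = (22.48, 61.39). Then cos ∠FCR = CF·CR / (|CF||CR|), giving 71.57°.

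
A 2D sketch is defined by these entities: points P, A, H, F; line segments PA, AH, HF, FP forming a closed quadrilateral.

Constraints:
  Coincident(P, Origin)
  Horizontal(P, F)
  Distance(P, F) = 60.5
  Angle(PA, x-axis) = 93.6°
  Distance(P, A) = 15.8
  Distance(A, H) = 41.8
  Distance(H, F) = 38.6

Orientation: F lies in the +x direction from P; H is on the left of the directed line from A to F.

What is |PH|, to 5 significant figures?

49.071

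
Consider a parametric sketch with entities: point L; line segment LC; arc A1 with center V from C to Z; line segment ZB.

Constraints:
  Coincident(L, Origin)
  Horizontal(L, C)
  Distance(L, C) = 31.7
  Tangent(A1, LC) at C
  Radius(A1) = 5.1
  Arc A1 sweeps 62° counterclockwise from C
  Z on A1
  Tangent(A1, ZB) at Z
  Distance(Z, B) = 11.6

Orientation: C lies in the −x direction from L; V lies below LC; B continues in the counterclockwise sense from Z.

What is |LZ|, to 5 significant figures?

36.304

L is at the origin; L and C share the same y with |LC| = 31.7 and C on the −x side, so C = (-31.700, 0.0000). Since A1 is tangent to LC there, VC ⟂ LC, so V = C + (0, -5.1) = (-31.700, -5.1000). On A1, C sits at bearing 90° from V; a 62° counterclockwise sweep puts Z at bearing 152°, so Z = V + 5.1·(cos 152°, sin 152°) = (-36.203, -2.7057). Then |LZ| = |Z − L| = 36.304.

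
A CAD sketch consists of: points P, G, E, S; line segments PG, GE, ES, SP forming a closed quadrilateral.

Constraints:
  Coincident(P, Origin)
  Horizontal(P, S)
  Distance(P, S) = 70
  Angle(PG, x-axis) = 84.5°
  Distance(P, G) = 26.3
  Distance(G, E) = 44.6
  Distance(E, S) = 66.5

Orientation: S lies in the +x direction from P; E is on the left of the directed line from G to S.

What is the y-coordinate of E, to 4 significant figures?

56.62

P is at the origin; P and S share the same y with |PS| = 70.0 and S in +x, so S = (70.0, 0). PG runs at 84.5° with |PG| = 26.3, so G = (2.521, 26.18). E is determined by |GE| = 44.6 and |ES| = 66.5 together: it lies at the intersection of circle(G, 44.6) and circle(S, 66.5). With |GS| = 72.38, the foot of the radical line on GS is 19.38 from G and the perpendicular offset is √(44.6² − 19.38²) = 40.17. Taking the left-of-GS solution: E = (35.12, 56.62).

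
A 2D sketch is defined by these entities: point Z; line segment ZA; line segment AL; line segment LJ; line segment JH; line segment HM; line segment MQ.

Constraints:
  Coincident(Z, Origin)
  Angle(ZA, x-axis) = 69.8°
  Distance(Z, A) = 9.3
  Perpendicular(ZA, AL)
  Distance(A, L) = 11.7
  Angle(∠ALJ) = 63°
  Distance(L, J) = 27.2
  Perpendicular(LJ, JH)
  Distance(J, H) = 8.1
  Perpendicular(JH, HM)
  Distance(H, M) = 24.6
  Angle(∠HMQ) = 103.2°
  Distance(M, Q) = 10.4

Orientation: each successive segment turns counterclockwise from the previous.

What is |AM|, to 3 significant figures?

3.57

Z is at the origin; ZA runs at 69.8° with length 9.3, so A = (3.21, 8.73). ZA ⟂ AL, so AL runs at 160°; with |AL| = 11.7, L = (-7.77, 12.8). ∠ALJ = 63.0° gives LJ at -83.2° from the x-axis; with |LJ| = 27.2, J = (-4.55, -14.2). LJ is perpendicular to JH, so JH runs at 6.80°; with |JH| = 8.1, H = (3.49, -13.3). The perpendicularity gives HM at right angles to JH, so HM runs at 96.8°; with |HM| = 24.6, M = (0.582, 11.1). Then |AM| = |M − A| = 3.57.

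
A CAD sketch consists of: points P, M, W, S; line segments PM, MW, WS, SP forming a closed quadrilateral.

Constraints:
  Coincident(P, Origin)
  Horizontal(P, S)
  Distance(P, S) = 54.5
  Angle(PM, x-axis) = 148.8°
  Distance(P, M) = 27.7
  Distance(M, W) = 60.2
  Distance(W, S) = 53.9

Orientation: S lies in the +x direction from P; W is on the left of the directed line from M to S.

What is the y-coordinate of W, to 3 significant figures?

46.5

Checks: |MW| = 60.20 ✓; |WS| = 53.90 ✓.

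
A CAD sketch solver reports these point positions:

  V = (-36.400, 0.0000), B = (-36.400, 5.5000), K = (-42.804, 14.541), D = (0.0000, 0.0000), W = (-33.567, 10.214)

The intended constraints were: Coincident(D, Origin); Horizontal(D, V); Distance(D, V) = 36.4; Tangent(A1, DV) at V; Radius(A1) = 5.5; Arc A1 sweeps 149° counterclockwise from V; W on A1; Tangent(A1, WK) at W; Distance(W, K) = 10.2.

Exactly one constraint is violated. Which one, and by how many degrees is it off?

Tangent(A1, WK) at W — off by 5.90°.

D = (0.00, 0.00) ✓; D.y = 0.00, V.y = 0.00 ✓; |DV| = 36.40 ✓; ∠(BV, VD) = 90.00° ✓; |BV| = 5.500 ✓; bearing(B→W) − bearing(B→V) = 149.0° ✓; |BW| = 5.500 ✓; ∠(BW, WK) = 84.10° ✗; |WK| = 10.20 ✓.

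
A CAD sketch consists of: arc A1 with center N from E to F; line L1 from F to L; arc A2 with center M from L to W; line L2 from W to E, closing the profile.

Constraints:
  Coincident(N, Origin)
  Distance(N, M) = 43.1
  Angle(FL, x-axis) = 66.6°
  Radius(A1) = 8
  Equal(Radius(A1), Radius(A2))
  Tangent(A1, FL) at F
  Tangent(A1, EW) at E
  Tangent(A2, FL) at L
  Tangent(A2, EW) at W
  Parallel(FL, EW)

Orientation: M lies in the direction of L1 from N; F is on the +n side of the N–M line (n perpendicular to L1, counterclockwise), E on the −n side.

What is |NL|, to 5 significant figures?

43.836

The slot axis is L1's direction at 66.6°, so u = (cos 66.6°, sin 66.6°) = (0.39715, 0.91775) and n = (−sin 66.6°, cos 66.6°) = (-0.91775, 0.39715). N is at the origin and M lies 43.1 along u from N, so M = 43.1·u = (17.117, 39.555). Tangency of A1 to both parallel lines with radius 8.0 puts F and E at N ± 8.0·n: F = (-7.3420, 3.1772), E = (7.3420, -3.1772). Equal radii place L and W the same way about M: L = M + 8.0·n = (9.7750, 42.732), W = M − 8.0·n = (24.459, 36.378). Then |NL| = |L − N| = 43.836.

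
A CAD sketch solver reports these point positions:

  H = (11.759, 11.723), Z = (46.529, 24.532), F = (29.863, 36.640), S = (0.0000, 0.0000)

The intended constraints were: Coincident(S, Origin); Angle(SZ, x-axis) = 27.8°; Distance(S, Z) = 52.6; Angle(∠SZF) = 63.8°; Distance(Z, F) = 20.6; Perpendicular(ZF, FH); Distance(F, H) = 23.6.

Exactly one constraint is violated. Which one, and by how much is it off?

Distance(F, H) = 23.6 — off by 7.20.

S = (0.00, 0.00) ✓; SZ at 27.80° ✓; |SZ| = 52.60 ✓; ∠SZF = 63.80° ✓; |ZF| = 20.60 ✓; ∠(ZF, FH) = 90.00° ✓; |FH| = 30.80 ✗.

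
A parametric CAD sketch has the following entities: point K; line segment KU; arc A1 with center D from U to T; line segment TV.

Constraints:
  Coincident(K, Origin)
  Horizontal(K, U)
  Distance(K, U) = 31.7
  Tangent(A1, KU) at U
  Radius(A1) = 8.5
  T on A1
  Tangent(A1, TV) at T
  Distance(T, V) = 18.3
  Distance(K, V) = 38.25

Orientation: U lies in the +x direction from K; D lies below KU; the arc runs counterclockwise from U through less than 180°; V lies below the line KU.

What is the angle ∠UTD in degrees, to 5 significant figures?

40.507°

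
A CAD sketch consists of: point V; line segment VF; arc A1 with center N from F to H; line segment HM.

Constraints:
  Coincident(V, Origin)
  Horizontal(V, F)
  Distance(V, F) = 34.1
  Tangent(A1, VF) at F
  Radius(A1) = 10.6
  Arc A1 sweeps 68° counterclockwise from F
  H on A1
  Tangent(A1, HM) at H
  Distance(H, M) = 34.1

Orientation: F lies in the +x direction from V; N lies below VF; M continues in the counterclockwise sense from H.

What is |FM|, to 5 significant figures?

44.426

V is at the origin; V and F share the same y with |VF| = 34.1 and F on the +x side, so F = (34.100, 0.0000). Tangency of A1 to VF means the radius NF is perpendicular to VF, so N = F + (0, -10.6) = (34.100, -10.600). On A1, F sits at bearing 90° from N; a 68° counterclockwise sweep puts H at bearing 158°, so H = N + 10.6·(cos 158°, sin 158°) = (24.272, -6.6292). The tangent condition forces NH to be normal to HM, so HM runs along (−sin 158°, cos 158°); with |HM| = 34.1, M = (11.498, -38.246). Then |FM| = |M − F| = 44.426.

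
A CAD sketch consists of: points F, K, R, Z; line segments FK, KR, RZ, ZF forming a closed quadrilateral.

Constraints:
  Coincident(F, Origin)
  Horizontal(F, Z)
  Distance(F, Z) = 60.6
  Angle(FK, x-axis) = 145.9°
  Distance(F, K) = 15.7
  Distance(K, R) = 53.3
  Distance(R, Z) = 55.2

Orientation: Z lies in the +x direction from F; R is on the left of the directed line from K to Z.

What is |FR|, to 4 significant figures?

51.59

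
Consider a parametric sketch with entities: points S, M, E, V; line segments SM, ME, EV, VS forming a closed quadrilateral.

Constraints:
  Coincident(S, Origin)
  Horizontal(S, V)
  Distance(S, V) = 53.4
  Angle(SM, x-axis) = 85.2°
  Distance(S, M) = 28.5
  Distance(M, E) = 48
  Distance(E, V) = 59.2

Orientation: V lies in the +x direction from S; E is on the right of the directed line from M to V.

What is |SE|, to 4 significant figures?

19.51

Checks: |ME| = 48.00 ✓; |EV| = 59.20 ✓.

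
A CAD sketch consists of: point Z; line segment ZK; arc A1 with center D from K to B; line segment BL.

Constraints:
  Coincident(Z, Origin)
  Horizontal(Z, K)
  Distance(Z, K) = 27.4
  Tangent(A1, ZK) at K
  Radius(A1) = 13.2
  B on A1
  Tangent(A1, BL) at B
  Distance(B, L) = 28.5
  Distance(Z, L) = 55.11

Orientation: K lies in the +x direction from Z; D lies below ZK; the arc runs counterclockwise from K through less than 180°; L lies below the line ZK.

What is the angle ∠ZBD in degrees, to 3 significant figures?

93.4°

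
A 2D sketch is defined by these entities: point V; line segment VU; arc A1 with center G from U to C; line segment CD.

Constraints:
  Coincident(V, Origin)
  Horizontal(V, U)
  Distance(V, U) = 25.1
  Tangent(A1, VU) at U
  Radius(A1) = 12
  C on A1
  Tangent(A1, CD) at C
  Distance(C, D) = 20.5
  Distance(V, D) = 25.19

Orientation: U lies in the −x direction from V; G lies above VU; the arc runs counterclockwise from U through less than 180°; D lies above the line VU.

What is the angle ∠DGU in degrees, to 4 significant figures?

122.3°

Checks: V = (0.00, 0.00) ✓; |VU| = 25.10 ✓; |GC| = 12.00 ✓; ∠(GC, CD) = 90.00° ✓; |CD| = 20.50 ✓; |VD| = 25.19 ✓.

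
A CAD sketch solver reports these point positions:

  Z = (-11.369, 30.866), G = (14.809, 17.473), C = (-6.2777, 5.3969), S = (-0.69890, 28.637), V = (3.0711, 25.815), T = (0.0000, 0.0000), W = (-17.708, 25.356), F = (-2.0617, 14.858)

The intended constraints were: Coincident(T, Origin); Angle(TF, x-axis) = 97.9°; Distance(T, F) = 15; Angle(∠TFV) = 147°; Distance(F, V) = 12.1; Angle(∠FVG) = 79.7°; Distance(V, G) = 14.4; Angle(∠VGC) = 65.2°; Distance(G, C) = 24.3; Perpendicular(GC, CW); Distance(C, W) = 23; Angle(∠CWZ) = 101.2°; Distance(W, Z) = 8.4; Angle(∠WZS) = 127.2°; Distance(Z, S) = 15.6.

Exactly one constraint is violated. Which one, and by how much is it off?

Distance(Z, S) = 15.6 — off by 4.70.

T = (0.00, 0.00) ✓; TF at 97.90° ✓; |TF| = 15.00 ✓; ∠TFV = 147.0° ✓; |FV| = 12.10 ✓; ∠FVG = 79.70° ✓; |VG| = 14.40 ✓; ∠VGC = 65.20° ✓; |GC| = 24.30 ✓; ∠(GC, CW) = 90.00° ✓; |CW| = 23.00 ✓; ∠CWZ = 101.2° ✓; |WZ| = 8.399 ✓; ∠WZS = 127.2° ✓; |ZS| = 10.90 ✗.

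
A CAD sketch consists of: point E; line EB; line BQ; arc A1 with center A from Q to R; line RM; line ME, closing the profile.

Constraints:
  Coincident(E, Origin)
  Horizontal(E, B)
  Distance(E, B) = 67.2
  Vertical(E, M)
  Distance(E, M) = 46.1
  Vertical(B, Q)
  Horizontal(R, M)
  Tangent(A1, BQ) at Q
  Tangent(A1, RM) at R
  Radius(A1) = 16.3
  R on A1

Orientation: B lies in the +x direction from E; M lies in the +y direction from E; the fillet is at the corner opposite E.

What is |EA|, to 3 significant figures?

59.0

E is at the origin; EB is horizontal with |EB| = 67.2 and B on the +x side, so B = (67.2, 0.00). EM is vertical with |EM| = 46.1 and M on the +y side, so M = (0.00, 46.1). The virtual corner opposite E is at (67.2, 46.1). The tangent condition forces AQ to be normal to BQ and since A1 is tangent to RM there, AR ⟂ RM, with radius 16.3, so the center A sits 16.3 in from both sides at A = (50.9, 29.8). Then |EA| = |A − E| = 59.0.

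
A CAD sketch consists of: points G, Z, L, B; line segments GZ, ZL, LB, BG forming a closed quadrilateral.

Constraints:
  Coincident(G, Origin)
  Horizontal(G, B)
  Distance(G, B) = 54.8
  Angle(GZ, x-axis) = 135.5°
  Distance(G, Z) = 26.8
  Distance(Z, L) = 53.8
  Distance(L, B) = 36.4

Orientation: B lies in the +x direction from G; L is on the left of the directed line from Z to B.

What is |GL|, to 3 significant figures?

44.8

Checks: |ZL| = 53.80 ✓; |LB| = 36.40 ✓.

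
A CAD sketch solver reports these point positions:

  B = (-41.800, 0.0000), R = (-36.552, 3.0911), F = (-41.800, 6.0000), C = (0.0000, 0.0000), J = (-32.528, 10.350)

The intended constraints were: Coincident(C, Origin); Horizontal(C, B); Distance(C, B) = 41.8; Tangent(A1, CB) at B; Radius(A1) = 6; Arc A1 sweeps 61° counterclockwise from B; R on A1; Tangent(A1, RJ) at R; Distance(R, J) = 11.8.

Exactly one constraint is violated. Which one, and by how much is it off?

Distance(R, J) = 11.8 — off by 3.50.

C = (0.00, 0.00) ✓; C.y = 0.00, B.y = 0.00 ✓; |CB| = 41.80 ✓; ∠(FB, BC) = 90.00° ✓; |FB| = 6.000 ✓; bearing(F→R) − bearing(F→B) = 61.00° ✓; |FR| = 6.000 ✓; ∠(FR, RJ) = 90.00° ✓; |RJ| = 8.300 ✗.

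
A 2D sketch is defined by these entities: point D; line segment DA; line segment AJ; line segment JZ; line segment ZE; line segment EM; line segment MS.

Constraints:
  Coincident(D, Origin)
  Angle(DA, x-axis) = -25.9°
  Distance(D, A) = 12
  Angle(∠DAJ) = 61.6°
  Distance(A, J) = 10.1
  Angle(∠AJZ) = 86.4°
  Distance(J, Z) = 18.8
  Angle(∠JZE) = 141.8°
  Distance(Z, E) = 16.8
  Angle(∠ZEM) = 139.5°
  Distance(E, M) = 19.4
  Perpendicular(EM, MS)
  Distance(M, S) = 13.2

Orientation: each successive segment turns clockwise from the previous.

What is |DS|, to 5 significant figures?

30.739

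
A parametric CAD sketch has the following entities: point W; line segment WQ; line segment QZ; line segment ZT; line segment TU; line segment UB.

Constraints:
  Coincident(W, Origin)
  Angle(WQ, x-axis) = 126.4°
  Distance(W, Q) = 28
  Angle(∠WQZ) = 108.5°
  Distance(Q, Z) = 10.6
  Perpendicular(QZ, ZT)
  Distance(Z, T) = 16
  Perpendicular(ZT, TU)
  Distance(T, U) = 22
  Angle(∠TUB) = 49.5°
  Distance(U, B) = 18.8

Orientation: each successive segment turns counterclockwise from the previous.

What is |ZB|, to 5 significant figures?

9.9376

W is at the origin; WQ runs at 126.4° with length 28.0, so Q = (-16.616, 22.537). ∠WQZ = 108.5° gives QZ at -162.10° from the x-axis; with |QZ| = 10.6, Z = (-26.703, 19.279). QZ is perpendicular to ZT, so ZT runs at -72.100°; with |ZT| = 16.0, T = (-21.785, 4.0535). ZT ⟂ TU, so TU runs at 17.900°; with |TU| = 22.0, U = (-0.84985, 10.815). ∠TUB = 49.5° gives UB at 148.40° from the x-axis; with |UB| = 18.8, B = (-16.862, 20.666). Then |ZB| = |B − Z| = 9.9376.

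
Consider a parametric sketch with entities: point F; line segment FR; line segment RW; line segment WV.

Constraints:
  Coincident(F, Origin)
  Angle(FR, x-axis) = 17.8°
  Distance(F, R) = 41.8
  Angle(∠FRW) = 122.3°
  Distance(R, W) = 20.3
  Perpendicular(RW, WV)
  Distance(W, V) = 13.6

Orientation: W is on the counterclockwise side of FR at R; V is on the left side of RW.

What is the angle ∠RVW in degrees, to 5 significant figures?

56.180°

F is at the origin; FR runs at 17.8° with length 41.8, so R = 41.8·(cos 17.8°, sin 17.8°) = (39.799, 12.778). ∠FRW = 122.3°, so RW runs at 17.8° + (180° − 122.3°) = 75.500° from the x-axis; with |RW| = 20.3, W = R + 20.3·(cos 75.500°, sin 75.500°) = (44.882, 32.431). RW ⟂ WV; with |WV| = 13.6 on the left of RW, V = W + 13.6·(-0.96815, 0.25038) = (31.715, 35.837). Then cos ∠RVW = VR·VW / (|VR||VW|), giving 56.180°.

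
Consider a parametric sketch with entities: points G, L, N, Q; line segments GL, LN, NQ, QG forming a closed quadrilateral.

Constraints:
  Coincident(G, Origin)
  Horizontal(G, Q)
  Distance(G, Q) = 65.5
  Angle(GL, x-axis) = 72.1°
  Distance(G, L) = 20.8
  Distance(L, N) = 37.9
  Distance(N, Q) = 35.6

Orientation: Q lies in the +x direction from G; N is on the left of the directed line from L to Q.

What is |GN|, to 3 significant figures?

51.6

G is at the origin; G and Q share the same y with |GQ| = 65.5 and Q in +x, so Q = (65.5, 0). GL runs at 72.1° with |GL| = 20.8, so L = (6.39, 19.8). N is determined by |LN| = 37.9 and |NQ| = 35.6 together: it lies at the intersection of circle(L, 37.9) and circle(Q, 35.6). With |LQ| = 62.3, the foot of the radical line on LQ is 32.5 from L and the perpendicular offset is √(37.9² − 32.5²) = 19.5. Taking the left-of-LQ solution: N = (43.4, 27.9).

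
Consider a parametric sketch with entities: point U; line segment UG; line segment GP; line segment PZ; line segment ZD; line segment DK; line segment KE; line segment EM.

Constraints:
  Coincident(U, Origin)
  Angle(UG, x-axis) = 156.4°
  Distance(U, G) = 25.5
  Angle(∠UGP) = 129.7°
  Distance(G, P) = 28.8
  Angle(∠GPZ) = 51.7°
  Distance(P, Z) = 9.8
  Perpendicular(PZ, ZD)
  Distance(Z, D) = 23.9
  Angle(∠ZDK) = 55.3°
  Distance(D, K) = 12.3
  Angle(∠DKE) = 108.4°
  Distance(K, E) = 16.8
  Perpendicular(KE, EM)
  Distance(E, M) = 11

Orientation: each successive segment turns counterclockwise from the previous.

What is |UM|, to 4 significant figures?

34.36

∠DKE = 108.4° gives KE at -98.70° from the x-axis; with |KE| = 16.8, E = (-44.78, -3.892). KE ⟂ EM, so EM runs at -8.700°; with |EM| = 11.0, M = (-33.91, -5.555). Then |UM| = |M − U| = 34.36.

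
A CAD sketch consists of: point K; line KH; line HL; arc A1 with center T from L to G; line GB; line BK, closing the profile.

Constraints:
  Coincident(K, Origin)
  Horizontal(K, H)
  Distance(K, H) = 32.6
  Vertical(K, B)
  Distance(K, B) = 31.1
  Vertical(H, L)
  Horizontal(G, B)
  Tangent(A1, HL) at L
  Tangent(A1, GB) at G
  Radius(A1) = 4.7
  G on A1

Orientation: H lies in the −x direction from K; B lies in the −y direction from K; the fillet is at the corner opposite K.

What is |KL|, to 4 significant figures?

41.95

K is at the origin; K and H share the same y with |KH| = 32.6 and H on the −x side, so H = (-32.60, 0.000). KB is vertical with |KB| = 31.1 and B on the −y side, so B = (0.000, -31.10). The virtual corner opposite K is at (-32.60, -31.10). The tangent condition forces TL to be normal to HL and A1 meets GB tangentially, so TG is at right angles to GB, with radius 4.7, so the center T sits 4.7 in from both sides at T = (-27.90, -26.40). That places the tangent points at L = (-32.60, -26.40) on HL and G = (-27.90, -31.10) on GB. Then |KL| = |L − K| = 41.95.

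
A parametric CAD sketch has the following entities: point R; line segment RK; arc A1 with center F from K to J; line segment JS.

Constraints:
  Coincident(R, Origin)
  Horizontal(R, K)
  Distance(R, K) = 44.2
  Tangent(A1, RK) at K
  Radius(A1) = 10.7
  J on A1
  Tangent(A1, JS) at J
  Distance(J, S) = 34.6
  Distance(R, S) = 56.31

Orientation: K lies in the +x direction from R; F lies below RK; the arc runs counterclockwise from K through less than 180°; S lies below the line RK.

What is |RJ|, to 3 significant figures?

35.2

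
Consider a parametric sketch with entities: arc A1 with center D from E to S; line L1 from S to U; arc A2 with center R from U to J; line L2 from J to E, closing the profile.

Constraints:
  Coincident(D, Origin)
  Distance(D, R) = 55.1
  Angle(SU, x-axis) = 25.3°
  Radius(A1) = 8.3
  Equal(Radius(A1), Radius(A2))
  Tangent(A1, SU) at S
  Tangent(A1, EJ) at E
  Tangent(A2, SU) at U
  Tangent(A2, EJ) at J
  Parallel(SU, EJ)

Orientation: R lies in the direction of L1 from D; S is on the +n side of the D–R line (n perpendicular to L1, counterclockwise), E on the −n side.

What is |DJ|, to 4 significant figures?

55.72

Tangency of A1 to both parallel lines with radius 8.3 puts S and E at D ± 8.3·n: S = (-3.547, 7.504), E = (3.547, -7.504). Equal radii place U and J the same way about R: U = R + 8.3·n = (46.27, 31.05), J = R − 8.3·n = (53.36, 16.04). Then |DJ| = |J − D| = 55.72.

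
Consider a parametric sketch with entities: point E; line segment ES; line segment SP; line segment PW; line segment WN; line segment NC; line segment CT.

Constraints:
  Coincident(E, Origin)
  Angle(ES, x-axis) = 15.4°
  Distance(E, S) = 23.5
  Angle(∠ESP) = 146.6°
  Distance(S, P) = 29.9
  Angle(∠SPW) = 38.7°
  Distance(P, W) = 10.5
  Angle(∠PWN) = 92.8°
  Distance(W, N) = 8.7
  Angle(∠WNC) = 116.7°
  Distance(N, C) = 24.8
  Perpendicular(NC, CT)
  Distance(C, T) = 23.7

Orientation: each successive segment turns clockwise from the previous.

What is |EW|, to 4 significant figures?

41.81

∠ESP = 146.6° gives SP at -18.00° from the x-axis; with |SP| = 29.9, P = (51.09, -2.999). ∠SPW = 38.7° gives PW at -159.3° from the x-axis; with |PW| = 10.5, W = (41.27, -6.711). Then |EW| = |W − E| = 41.81.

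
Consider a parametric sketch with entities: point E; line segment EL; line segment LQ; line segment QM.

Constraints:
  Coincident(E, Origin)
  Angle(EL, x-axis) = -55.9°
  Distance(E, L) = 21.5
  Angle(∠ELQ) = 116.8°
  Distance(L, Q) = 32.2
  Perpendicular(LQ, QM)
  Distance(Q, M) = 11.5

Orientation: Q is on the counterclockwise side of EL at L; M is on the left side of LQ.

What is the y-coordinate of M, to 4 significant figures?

-2.305

E is at the origin; EL runs at -55.9° with length 21.5, so L = 21.5·(cos -55.9°, sin -55.9°) = (12.05, -17.80). ∠ELQ = 116.8°, so LQ runs at -55.9° + (180° − 116.8°) = 7.300° from the x-axis; with |LQ| = 32.2, Q = L + 32.2·(cos 7.300°, sin 7.300°) = (43.99, -13.71). The perpendicularity gives QM at right angles to LQ; with |QM| = 11.5 on the left of LQ, M = Q + 11.5·(-0.1271, 0.9919) = (42.53, -2.305). So M.y = -2.305.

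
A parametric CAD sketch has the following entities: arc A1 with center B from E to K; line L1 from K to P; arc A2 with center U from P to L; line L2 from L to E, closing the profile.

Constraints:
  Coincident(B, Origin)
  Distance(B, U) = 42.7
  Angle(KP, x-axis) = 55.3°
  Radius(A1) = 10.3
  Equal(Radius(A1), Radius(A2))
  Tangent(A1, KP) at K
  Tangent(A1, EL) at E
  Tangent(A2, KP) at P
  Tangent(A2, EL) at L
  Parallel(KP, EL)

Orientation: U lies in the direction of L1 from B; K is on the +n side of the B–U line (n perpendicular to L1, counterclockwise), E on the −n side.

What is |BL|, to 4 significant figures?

43.92

The slot axis is L1's direction at 55.3°, so u = (cos 55.3°, sin 55.3°) = (0.5693, 0.8221) and n = (−sin 55.3°, cos 55.3°) = (-0.8221, 0.5693). B is at the origin and U lies 42.7 along u from B, so U = 42.7·u = (24.31, 35.11). Tangency of A1 to both parallel lines with radius 10.3 puts K and E at B ± 10.3·n: K = (-8.468, 5.864), E = (8.468, -5.864). Equal radii place P and L the same way about U: P = U + 10.3·n = (15.84, 40.97), L = U − 10.3·n = (32.78, 29.24). Then |BL| = |L − B| = 43.92.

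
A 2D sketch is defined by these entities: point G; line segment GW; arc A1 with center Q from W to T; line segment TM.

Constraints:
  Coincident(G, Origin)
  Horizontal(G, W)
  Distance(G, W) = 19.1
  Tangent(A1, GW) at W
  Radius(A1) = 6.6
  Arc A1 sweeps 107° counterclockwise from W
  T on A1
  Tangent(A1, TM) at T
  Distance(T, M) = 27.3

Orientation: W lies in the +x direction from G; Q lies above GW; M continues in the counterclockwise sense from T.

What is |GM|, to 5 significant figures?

38.775

On A1, W sits at bearing -90° from Q; a 107° counterclockwise sweep puts T at bearing 17°, so T = Q + 6.6·(cos 17°, sin 17°) = (25.412, 8.5297). A1 meets TM tangentially, so QT is at right angles to TM, so TM runs along (−sin 17°, cos 17°); with |TM| = 27.3, M = (17.430, 34.637). Then |GM| = |M − G| = 38.775.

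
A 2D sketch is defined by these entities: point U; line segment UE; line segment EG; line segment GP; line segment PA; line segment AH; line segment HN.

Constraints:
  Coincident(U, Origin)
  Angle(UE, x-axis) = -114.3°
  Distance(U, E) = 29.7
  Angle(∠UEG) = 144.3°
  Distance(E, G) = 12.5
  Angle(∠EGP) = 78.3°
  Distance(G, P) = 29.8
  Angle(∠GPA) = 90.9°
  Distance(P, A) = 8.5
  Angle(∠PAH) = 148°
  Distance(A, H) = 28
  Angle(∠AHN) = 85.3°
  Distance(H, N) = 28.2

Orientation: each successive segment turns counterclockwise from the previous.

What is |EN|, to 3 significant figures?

10.6

∠PAH = 148.0° gives AH at 144° from the x-axis; with |AH| = 28.0, H = (-8.26, -3.38). ∠AHN = 85.3° gives HN at -121° from the x-axis; with |HN| = 28.2, N = (-22.8, -27.5). Then |EN| = |N − E| = 10.6.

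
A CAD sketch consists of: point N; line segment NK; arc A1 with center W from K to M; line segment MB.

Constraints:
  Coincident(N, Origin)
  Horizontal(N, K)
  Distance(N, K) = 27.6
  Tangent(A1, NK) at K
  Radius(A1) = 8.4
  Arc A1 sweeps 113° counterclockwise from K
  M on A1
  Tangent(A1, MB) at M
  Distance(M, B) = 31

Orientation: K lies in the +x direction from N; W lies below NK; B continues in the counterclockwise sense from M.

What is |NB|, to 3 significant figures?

51.4

N is at the origin; NK is horizontal with |NK| = 27.6 and K on the +x side, so K = (27.6, 0.00). The tangent condition forces WK to be normal to NK, so W = K + (0, -8.4) = (27.6, -8.40). On A1, K sits at bearing 90° from W; a 113° counterclockwise sweep puts M at bearing 203°, so M = W + 8.4·(cos 203°, sin 203°) = (19.9, -11.7). Since A1 is tangent to MB there, WM ⟂ MB, so MB runs along (−sin 203°, cos 203°); with |MB| = 31.0, B = (32.0, -40.2). Then |NB| = |B − N| = 51.4.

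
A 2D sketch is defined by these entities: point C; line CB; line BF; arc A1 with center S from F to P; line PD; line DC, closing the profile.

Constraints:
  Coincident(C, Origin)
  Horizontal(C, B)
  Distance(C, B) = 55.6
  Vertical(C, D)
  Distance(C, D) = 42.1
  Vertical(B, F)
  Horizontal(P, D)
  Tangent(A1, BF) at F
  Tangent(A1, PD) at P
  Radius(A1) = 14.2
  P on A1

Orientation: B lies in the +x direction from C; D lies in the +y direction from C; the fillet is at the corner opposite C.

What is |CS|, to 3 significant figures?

49.9

C is at the origin; CB is horizontal with |CB| = 55.6 and B on the +x side, so B = (55.6, 0.00). CD is vertical with |CD| = 42.1 and D on the +y side, so D = (0.00, 42.1). The virtual corner opposite C is at (55.6, 42.1). The tangent condition forces SF to be normal to BF and A1 meets PD tangentially, so SP is at right angles to PD, with radius 14.2, so the center S sits 14.2 in from both sides at S = (41.4, 27.9). Then |CS| = |S − C| = 49.9.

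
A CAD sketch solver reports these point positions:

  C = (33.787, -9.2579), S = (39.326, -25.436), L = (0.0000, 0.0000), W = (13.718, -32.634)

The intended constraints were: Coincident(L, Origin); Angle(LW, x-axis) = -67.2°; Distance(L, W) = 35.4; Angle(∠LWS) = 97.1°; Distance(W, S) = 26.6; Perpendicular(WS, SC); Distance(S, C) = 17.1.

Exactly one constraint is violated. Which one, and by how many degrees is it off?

Perpendicular(WS, SC) — off by 3.20°.

L = (0.00, 0.00) ✓; LW at -67.20° ✓; |LW| = 35.40 ✓; ∠LWS = 97.10° ✓; |WS| = 26.60 ✓; ∠(WS, SC) = 93.20° ✗; |SC| = 17.10 ✓.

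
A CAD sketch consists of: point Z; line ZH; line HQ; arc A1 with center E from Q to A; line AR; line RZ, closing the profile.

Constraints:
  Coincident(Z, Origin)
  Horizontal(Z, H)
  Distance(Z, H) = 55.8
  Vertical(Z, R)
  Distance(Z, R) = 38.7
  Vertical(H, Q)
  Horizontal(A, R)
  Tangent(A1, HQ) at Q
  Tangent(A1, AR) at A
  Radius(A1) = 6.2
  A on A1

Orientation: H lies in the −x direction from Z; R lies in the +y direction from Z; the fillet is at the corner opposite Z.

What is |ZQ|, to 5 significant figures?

64.575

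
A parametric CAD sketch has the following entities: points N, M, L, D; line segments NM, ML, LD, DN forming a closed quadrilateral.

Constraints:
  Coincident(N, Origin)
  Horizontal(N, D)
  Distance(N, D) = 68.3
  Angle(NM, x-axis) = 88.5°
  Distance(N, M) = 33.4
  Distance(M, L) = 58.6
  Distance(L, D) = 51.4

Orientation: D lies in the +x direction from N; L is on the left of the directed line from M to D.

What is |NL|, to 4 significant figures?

75.94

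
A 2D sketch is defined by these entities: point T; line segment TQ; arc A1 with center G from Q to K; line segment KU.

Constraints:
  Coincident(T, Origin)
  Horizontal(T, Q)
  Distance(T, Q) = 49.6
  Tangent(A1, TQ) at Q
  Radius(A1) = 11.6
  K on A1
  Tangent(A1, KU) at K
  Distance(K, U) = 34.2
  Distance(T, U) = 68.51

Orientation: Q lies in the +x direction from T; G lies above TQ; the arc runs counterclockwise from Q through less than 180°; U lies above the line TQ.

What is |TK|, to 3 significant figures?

62.5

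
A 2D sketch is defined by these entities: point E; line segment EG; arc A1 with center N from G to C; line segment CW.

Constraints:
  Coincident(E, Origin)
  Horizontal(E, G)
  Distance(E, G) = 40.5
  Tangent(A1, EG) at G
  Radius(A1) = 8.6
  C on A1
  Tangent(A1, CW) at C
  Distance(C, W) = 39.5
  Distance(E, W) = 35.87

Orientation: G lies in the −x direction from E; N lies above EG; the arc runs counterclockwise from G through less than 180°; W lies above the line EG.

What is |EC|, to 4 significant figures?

33.86

Checks: E = (0.00, 0.00) ✓; |NC| = 8.600 ✓; ∠(NC, CW) = 90.00° ✓; |CW| = 39.50 ✓; |EW| = 35.87 ✓.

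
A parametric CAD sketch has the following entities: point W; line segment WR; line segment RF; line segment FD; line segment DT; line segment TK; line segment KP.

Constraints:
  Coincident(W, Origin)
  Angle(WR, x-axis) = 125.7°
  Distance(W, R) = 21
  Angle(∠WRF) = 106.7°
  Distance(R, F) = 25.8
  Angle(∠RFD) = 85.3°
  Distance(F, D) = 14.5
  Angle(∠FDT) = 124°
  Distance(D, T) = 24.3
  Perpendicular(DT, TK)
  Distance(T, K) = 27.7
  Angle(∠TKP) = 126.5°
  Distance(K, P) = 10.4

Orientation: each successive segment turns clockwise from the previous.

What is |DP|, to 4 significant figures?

37.45

W is at the origin; WR runs at 125.7° with length 21.0, so R = (-12.25, 17.05). ∠WRF = 106.7° gives RF at 52.40° from the x-axis; with |RF| = 25.8, F = (3.487, 37.49). ∠RFD = 85.3° gives FD at -42.30° from the x-axis; with |FD| = 14.5, D = (14.21, 27.74). ∠FDT = 124.0° gives DT at -98.30° from the x-axis; with |DT| = 24.3, T = (10.70, 3.691). DT is perpendicular to TK, so TK runs at 171.7°; with |TK| = 27.7, K = (-16.71, 7.689). ∠TKP = 126.5° gives KP at 118.2° from the x-axis; with |KP| = 10.4, P = (-21.62, 16.85). Then |DP| = |P − D| = 37.45.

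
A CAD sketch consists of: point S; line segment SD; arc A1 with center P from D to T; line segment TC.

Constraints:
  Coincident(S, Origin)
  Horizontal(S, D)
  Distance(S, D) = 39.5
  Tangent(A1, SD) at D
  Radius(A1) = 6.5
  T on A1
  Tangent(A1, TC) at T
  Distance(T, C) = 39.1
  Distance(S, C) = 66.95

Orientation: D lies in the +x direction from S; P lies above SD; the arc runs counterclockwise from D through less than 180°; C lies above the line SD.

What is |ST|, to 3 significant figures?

46.3

Checks: S = (0.00, 0.00) ✓; ∠(PD, DS) = 90.00° ✓; |PT| = 6.500 ✓; ∠(PT, TC) = 90.00° ✓; |TC| = 39.10 ✓; |SC| = 66.95 ✓.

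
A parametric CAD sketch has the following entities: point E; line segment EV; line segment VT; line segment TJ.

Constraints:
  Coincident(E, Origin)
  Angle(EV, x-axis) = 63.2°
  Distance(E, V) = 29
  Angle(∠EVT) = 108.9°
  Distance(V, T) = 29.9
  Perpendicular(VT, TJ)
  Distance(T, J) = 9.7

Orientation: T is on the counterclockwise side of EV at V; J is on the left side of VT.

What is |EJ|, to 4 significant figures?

43.11

E is at the origin; EV runs at 63.2° with length 29.0, so V = 29.0·(cos 63.2°, sin 63.2°) = (13.08, 25.88). ∠EVT = 108.9°, so VT runs at 63.2° + (180° − 108.9°) = 134.3° from the x-axis; with |VT| = 29.9, T = V + 29.9·(cos 134.3°, sin 134.3°) = (-7.807, 47.28). VT ⟂ TJ; with |TJ| = 9.7 on the left of VT, J = T + 9.7·(-0.7157, -0.6984) = (-14.75, 40.51). Then |EJ| = |J − E| = 43.11.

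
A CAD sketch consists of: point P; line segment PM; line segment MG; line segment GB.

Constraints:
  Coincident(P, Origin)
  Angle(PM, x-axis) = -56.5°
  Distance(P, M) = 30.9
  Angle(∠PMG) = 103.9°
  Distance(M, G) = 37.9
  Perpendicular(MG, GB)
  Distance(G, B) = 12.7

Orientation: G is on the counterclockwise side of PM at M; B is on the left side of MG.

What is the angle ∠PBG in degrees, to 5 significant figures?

110.89°

P is at the origin; PM runs at -56.5° with length 30.9, so M = 30.9·(cos -56.5°, sin -56.5°) = (17.055, -25.767). ∠PMG = 103.9°, so MG runs at -56.5° + (180° − 103.9°) = 19.600° from the x-axis; with |MG| = 37.9, G = M + 37.9·(cos 19.600°, sin 19.600°) = (52.759, -13.053). MG is perpendicular to GB; with |GB| = 12.7 on the left of MG, B = G + 12.7·(-0.33545, 0.94206) = (48.499, -1.0893). Then cos ∠PBG = BP·BG / (|BP||BG|), giving 110.89°.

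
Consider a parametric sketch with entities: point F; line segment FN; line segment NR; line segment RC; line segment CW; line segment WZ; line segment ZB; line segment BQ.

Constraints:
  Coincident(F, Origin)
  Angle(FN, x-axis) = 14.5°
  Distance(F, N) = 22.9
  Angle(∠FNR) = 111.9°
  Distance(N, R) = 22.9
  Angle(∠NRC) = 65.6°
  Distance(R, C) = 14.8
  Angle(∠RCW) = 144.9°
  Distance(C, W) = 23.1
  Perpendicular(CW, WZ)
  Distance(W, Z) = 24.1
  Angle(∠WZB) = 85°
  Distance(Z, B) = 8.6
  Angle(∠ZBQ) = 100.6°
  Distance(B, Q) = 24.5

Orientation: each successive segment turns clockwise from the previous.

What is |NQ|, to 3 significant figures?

21.6

∠WZB = 85.0° gives ZB at -28.1° from the x-axis; with |ZB| = 8.6, B = (17.1, 11.4). ∠ZBQ = 100.6° gives BQ at -108° from the x-axis; with |BQ| = 24.5, Q = (9.71, -12.0). Then |NQ| = |Q − N| = 21.6.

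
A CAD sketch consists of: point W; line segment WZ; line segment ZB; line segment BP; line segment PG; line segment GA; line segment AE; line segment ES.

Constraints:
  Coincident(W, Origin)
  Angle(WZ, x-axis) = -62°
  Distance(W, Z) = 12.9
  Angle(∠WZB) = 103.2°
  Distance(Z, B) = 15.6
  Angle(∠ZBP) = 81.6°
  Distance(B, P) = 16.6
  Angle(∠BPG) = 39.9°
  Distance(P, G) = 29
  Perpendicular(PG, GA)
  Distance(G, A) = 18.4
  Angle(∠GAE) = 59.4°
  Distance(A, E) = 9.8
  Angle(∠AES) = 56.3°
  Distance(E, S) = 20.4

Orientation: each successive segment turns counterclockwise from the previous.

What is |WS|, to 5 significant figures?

31.732

W is at the origin; WZ runs at -62.0° with length 12.9, so Z = (6.0562, -11.390). ∠WZB = 103.2° gives ZB at 14.800° from the x-axis; with |ZB| = 15.6, B = (21.139, -7.4051). ∠ZBP = 81.6° gives BP at 113.20° from the x-axis; with |BP| = 16.6, P = (14.599, 7.8526). ∠BPG = 39.9° gives PG at -106.70° from the x-axis; with |PG| = 29.0, G = (6.2657, -19.924). PG ⟂ GA, so GA runs at -16.700°; with |GA| = 18.4, A = (23.890, -25.212). ∠GAE = 59.4° gives AE at 103.90° from the x-axis; with |AE| = 9.8, E = (21.535, -15.699). ∠AES = 56.3° gives ES at -132.40° from the x-axis; with |ES| = 20.4, S = (7.7797, -30.763). Then |WS| = |S − W| = 31.732.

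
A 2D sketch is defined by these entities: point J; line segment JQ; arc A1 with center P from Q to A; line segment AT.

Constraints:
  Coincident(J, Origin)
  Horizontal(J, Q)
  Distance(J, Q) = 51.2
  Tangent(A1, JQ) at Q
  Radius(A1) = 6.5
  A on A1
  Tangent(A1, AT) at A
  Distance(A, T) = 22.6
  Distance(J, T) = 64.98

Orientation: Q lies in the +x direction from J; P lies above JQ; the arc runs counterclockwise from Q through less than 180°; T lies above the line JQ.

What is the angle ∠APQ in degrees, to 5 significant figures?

88.805°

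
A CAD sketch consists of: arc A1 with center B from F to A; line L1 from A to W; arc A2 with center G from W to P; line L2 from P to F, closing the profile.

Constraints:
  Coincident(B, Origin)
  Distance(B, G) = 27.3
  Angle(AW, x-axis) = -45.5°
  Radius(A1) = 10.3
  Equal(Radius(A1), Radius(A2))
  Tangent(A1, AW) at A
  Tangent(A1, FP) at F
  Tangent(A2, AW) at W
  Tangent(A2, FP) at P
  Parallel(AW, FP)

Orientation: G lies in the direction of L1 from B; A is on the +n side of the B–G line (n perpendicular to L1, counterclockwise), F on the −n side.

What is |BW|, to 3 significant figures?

29.2

The slot axis is L1's direction at -45.5°, so u = (cos -45.5°, sin -45.5°) = (0.701, -0.713) and n = (−sin -45.5°, cos -45.5°) = (0.713, 0.701). B is at the origin and G lies 27.3 along u from B, so G = 27.3·u = (19.1, -19.5). Tangency of A1 to both parallel lines with radius 10.3 puts A and F at B ± 10.3·n: A = (7.35, 7.22), F = (-7.35, -7.22). Equal radii place W and P the same way about G: W = G + 10.3·n = (26.5, -12.3), P = G − 10.3·n = (11.8, -26.7). Then |BW| = |W − B| = 29.2.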